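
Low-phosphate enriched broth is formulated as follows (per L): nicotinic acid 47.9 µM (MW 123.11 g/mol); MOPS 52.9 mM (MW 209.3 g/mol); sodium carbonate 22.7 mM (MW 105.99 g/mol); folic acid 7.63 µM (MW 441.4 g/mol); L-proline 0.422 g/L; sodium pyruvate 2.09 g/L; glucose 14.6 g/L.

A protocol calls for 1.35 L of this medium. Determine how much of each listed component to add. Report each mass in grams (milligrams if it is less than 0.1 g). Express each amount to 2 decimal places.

nicotinic acid 7.96 mg; MOPS 14.95 g; sodium carbonate 3.25 g; folic acid 4.55 mg; L-proline 0.57 g; sodium pyruvate 2.82 g; glucose 19.71 g

Scale factor relative to 1 L: 1.35.
nicotinic acid: 47.9 µmol/L × 123.11 g/mol × 1.35 L ÷ 1000 = 7.96 mg
MOPS: 52.9 mmol/L × 209.3 g/mol × 1.35 L ÷ 1000 = 14.95 g
sodium carbonate: 22.7 mmol/L × 105.99 g/mol × 1.35 L ÷ 1000 = 3.25 g
folic acid: 7.63 µmol/L × 441.4 g/mol × 1.35 L ÷ 1000 = 4.55 mg
L-proline: 0.422 g/L × 1.35 L = 0.57 g
sodium pyruvate: 2.09 g/L × 1.35 L = 2.82 g
glucose: 14.6 g/L × 1.35 L = 19.71 g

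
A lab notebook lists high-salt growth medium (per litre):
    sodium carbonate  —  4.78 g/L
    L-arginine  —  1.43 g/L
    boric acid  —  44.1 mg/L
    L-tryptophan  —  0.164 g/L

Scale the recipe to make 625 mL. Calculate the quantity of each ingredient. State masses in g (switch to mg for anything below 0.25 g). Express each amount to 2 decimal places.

Target volume = 625 mL = 0.625 L.
sodium carbonate: 4.78 g/L × 0.625 L = 2.99 g
L-arginine: 1.43 g/L × 0.625 L = 0.89 g
boric acid: 44.1 mg/L × 0.625 L = 27.56 mg
L-tryptophan: 0.164 g/L × 0.625 L = 0.1025 g = 102.50 mg

sodium carbonate 2.99 g; L-arginine 0.89 g; boric acid 27.56 mg; L-tryptophan 102.50 mg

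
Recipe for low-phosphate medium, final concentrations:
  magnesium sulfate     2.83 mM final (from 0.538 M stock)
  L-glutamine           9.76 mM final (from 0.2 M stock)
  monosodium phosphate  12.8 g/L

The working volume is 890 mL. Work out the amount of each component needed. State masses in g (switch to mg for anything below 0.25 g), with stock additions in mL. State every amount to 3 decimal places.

Target volume = 890 mL = 0.89 L.
magnesium sulfate: C1V1 = C2V2 → 2.83 mM × 890 mL ÷ 538 mM = 4.682 mL
L-glutamine: C1V1 = C2V2 → 9.76 mM × 890 mL ÷ 200 mM = 43.432 mL
monosodium phosphate: 12.8 g/L × 0.89 L = 11.392 g

magnesium sulfate 4.682 mL; L-glutamine 43.432 mL; monosodium phosphate 11.392 g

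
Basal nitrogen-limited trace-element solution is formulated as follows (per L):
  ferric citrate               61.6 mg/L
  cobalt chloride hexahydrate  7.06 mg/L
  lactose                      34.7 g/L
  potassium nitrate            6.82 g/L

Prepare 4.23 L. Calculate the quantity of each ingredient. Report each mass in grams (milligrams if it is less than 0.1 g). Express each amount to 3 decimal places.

ferric citrate 0.261 g; cobalt chloride hexahydrate 29.864 mg; lactose 146.781 g; potassium nitrate 28.849 g

Working volume: 4.23 L.
ferric citrate: 61.6 mg/L × 4.23 L = 260.568 mg = 0.261 g
cobalt chloride hexahydrate: 7.06 mg/L × 4.23 L = 29.864 mg
lactose: 34.7 g/L × 4.23 L = 146.781 g
potassium nitrate: 6.82 g/L × 4.23 L = 28.849 g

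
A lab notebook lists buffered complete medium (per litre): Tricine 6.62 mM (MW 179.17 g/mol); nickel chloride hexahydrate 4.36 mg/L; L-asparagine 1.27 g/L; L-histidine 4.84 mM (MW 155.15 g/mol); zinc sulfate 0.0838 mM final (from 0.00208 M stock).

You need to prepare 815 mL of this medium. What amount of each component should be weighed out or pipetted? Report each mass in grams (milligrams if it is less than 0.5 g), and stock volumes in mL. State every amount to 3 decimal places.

Tricine 0.967 g; nickel chloride hexahydrate 3.553 mg; L-asparagine 1.035 g; L-histidine 0.612 g; zinc sulfate 32.835 mL

Working volume: 815 mL = 0.815 L.
Tricine: 6.62 mmol/L × 179.17 g/mol × 0.815 L ÷ 1000 = 0.967 g
nickel chloride hexahydrate: 4.36 mg/L × 0.815 L = 3.553 mg
L-asparagine: 1.27 g/L × 0.815 L = 1.035 g
L-histidine: 4.84 mmol/L × 155.15 g/mol × 0.815 L ÷ 1000 = 0.612 g
zinc sulfate: dilute stock: 0.0838 mM × 815 mL ÷ 2.08 mM = 32.835 mL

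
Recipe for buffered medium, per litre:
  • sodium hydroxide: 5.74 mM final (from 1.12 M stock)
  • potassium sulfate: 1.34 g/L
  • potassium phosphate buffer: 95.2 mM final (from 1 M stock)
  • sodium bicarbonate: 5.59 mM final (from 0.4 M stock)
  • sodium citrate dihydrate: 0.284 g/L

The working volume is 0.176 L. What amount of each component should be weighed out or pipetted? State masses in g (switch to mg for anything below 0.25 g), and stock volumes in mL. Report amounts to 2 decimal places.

sodium hydroxide 0.90 mL; potassium sulfate 235.84 mg; potassium phosphate buffer 16.76 mL; sodium bicarbonate 2.46 mL; sodium citrate dihydrate 49.98 mg

Scale factor relative to 1 L: 0.176.
sodium hydroxide: V = C2·V2/C1 = 5.74 mM × 176 mL ÷ 1120 mM = 0.90 mL
potassium sulfate: 1.34 g/L × 0.176 L = 0.23584 g = 235.84 mg
potassium phosphate buffer: C1V1 = C2V2 → 95.2 mM × 176 mL ÷ 1000 mM = 16.76 mL
sodium bicarbonate: C1V1 = C2V2 → 5.59 mM × 176 mL ÷ 400 mM = 2.46 mL
sodium citrate dihydrate: 0.284 g/L × 0.176 L = 0.049984 g = 49.98 mg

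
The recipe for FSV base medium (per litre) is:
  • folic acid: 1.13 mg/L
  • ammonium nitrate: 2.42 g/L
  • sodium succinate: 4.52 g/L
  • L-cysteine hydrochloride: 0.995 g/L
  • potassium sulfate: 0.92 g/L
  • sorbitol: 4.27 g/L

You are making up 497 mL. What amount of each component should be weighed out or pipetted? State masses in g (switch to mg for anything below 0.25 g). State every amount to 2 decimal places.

folic acid 0.56 mg; ammonium nitrate 1.20 g; sodium succinate 2.25 g; L-cysteine hydrochloride 0.49 g; potassium sulfate 0.46 g; sorbitol 2.12 g

Working volume: 497 mL = 0.497 L.
folic acid: 1.13 mg/L × 0.497 L = 0.56 mg
ammonium nitrate: 2.42 g/L × 0.497 L = 1.20 g
sodium succinate: 4.52 g/L × 0.497 L = 2.25 g
L-cysteine hydrochloride: 0.995 g/L × 0.497 L = 0.49 g
potassium sulfate: 0.92 g/L × 0.497 L = 0.46 g
sorbitol: 4.27 g/L × 0.497 L = 2.12 g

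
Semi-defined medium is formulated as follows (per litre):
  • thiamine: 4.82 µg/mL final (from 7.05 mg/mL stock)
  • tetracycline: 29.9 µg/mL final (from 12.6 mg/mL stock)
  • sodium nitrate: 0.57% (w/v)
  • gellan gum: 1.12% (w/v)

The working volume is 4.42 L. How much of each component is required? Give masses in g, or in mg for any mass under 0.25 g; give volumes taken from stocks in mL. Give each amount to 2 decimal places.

Scale factor relative to 1 L: 4.42.
thiamine: dilute stock: 4.82 µg/mL × 4420 mL ÷ 7050 µg/mL = 3.02 mL
tetracycline: dilute stock: 29.9 µg/mL × 4420 mL ÷ 12600 µg/mL = 10.49 mL
sodium nitrate: 0.57 g per 100 mL × 4420 mL ÷ 100 = 25.19 g
gellan gum: 1.12 g per 100 mL × 4420 mL ÷ 100 = 49.50 g

thiamine 3.02 mL; tetracycline 10.49 mL; sodium nitrate 25.19 g; gellan gum 49.50 g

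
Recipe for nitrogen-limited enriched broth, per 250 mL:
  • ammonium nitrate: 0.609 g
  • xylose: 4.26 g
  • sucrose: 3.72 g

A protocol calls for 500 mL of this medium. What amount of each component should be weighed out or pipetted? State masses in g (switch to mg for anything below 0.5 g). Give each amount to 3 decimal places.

Scale factor = 500 mL / 250 mL = 2.
ammonium nitrate: 0.609 g × (500 mL / 250 mL) = 1.218 g
xylose: 4.26 g × (500 mL / 250 mL) = 8.520 g
sucrose: 3.72 g × (500 mL / 250 mL) = 7.440 g

ammonium nitrate 1.218 g; xylose 8.520 g; sucrose 7.440 g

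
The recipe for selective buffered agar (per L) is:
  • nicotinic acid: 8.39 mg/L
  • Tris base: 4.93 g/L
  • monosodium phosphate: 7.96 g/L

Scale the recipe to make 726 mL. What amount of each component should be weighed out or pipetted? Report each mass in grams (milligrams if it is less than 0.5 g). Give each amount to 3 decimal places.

Target volume = 726 mL = 0.726 L.
nicotinic acid: 8.39 mg/L × 0.726 L = 6.091 mg
Tris base: 4.93 g/L × 0.726 L = 3.579 g
monosodium phosphate: 7.96 g/L × 0.726 L = 5.779 g

nicotinic acid 6.091 mg; Tris base 3.579 g; monosodium phosphate 5.779 g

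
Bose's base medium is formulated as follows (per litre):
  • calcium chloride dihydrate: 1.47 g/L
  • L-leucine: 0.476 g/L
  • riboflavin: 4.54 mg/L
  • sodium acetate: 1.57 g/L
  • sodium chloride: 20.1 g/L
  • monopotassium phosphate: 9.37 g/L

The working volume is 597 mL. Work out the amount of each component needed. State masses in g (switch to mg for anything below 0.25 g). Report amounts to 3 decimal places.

calcium chloride dihydrate 0.878 g; L-leucine 0.284 g; riboflavin 2.710 mg; sodium acetate 0.937 g; sodium chloride 12.000 g; monopotassium phosphate 5.594 g

Target volume = 597 mL = 0.597 L.
calcium chloride dihydrate: 1.47 g/L × 0.597 L = 0.878 g
L-leucine: 0.476 g/L × 0.597 L = 0.284 g
riboflavin: 4.54 mg/L × 0.597 L = 2.710 mg
sodium acetate: 1.57 g/L × 0.597 L = 0.937 g
sodium chloride: 20.1 g/L × 0.597 L = 12.000 g
monopotassium phosphate: 9.37 g/L × 0.597 L = 5.594 g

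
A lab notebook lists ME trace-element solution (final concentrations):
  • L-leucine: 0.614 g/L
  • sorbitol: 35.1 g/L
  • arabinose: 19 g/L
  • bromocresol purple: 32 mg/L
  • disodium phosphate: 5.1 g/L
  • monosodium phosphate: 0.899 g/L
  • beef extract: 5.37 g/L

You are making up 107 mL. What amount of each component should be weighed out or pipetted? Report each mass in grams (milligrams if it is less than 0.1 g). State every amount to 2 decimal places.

Working volume: 107 mL = 0.107 L.
L-leucine: 0.614 g/L × 0.107 L = 0.065698 g = 65.70 mg
sorbitol: 35.1 g/L × 0.107 L = 3.76 g
arabinose: 19 g/L × 0.107 L = 2.03 g
bromocresol purple: 32 mg/L × 0.107 L = 3.42 mg
disodium phosphate: 5.1 g/L × 0.107 L = 0.55 g
monosodium phosphate: 0.899 g/L × 0.107 L = 0.096193 g = 96.19 mg
beef extract: 5.37 g/L × 0.107 L = 0.57 g

L-leucine 65.70 mg; sorbitol 3.76 g; arabinose 2.03 g; bromocresol purple 3.42 mg; disodium phosphate 0.55 g; monosodium phosphate 96.19 mg; beef extract 0.57 g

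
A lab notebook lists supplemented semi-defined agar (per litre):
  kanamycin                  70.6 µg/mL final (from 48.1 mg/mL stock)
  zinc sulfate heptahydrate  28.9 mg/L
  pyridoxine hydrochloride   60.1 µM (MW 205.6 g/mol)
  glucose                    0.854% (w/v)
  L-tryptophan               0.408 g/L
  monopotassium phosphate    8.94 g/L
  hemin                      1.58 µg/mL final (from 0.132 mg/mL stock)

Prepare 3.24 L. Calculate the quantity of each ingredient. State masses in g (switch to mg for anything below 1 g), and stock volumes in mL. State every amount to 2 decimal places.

kanamycin 4.76 mL; zinc sulfate heptahydrate 93.64 mg; pyridoxine hydrochloride 40.04 mg; glucose 27.67 g; L-tryptophan 1.32 g; monopotassium phosphate 28.97 g; hemin 38.78 mL

Working volume: 3.24 L.
kanamycin: dilute stock: 70.6 µg/mL × 3240 mL ÷ 48100 µg/mL = 4.76 mL
zinc sulfate heptahydrate: 28.9 mg/L × 3.24 L = 93.64 mg
pyridoxine hydrochloride: 60.1 µmol/L × 205.6 g/mol × 3.24 L ÷ 1000 = 40.04 mg
glucose: 0.854% w/v = 8.54 g/L → 8.54 × 3.24 L = 27.67 g
L-tryptophan: 0.408 g/L × 3.24 L = 1.32 g
monopotassium phosphate: 8.94 g/L × 3.24 L = 28.97 g
hemin: dilute stock: 1.58 µg/mL × 3240 mL ÷ 132 µg/mL = 38.78 mL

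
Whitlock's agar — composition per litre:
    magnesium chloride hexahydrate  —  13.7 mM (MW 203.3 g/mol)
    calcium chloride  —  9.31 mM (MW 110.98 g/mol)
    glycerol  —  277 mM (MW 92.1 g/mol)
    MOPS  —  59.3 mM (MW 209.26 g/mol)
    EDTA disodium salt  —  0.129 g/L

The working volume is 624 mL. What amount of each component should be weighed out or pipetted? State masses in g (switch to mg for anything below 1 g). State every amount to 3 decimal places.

Working volume: 624 mL = 0.624 L.
magnesium chloride hexahydrate: 13.7 mmol/L × 203.3 g/mol × 0.624 L ÷ 1000 = 1.738 g
calcium chloride: 9.31 mmol/L × 110.98 mg/mmol × 0.624 L = 644.732 mg
glycerol: 277 mmol/L × 92.1 g/mol × 0.624 L ÷ 1000 = 15.919 g
MOPS: 59.3 mmol/L × 209.26 g/mol × 0.624 L ÷ 1000 = 7.743 g
EDTA disodium salt: 0.129 g/L × 0.624 L = 0.080496 g = 80.496 mg

magnesium chloride hexahydrate 1.738 g; calcium chloride 644.732 mg; glycerol 15.919 g; MOPS 7.743 g; EDTA disodium salt 80.496 mg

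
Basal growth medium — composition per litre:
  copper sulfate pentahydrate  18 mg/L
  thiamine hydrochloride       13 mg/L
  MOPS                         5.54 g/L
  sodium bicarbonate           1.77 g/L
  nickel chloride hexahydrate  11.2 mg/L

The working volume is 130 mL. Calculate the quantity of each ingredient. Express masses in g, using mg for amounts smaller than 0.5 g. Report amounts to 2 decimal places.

copper sulfate pentahydrate 2.34 mg; thiamine hydrochloride 1.69 mg; MOPS 0.72 g; sodium bicarbonate 230.10 mg; nickel chloride hexahydrate 1.46 mg

Working volume: 130 mL = 0.13 L.
copper sulfate pentahydrate: 18 mg/L × 0.13 L = 2.34 mg
thiamine hydrochloride: 13 mg/L × 0.13 L = 1.69 mg
MOPS: 5.54 g/L × 0.13 L = 0.72 g
sodium bicarbonate: 1.77 g/L × 0.13 L = 0.2301 g = 230.10 mg
nickel chloride hexahydrate: 11.2 mg/L × 0.13 L = 1.46 mg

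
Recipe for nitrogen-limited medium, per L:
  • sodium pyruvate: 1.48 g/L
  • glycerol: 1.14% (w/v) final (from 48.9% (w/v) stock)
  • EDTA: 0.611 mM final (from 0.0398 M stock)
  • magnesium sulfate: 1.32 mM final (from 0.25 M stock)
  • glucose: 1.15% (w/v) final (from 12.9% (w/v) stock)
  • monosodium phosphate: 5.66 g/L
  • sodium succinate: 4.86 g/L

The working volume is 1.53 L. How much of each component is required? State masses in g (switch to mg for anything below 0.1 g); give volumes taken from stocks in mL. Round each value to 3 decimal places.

Working volume: 1.53 L.
sodium pyruvate: 1.48 g/L × 1.53 L = 2.264 g
glycerol: dilute stock: 1.14% ÷ 48.9% × 1530 mL = 35.669 mL
EDTA: dilute stock: 0.611 mM × 1530 mL ÷ 39.8 mM = 23.488 mL
magnesium sulfate: V = C2·V2/C1 = 1.32 mM × 1530 mL ÷ 250 mM = 8.078 mL
glucose: C1V1 = C2V2 → 1.15% ÷ 12.9% × 1530 mL = 136.395 mL
monosodium phosphate: 5.66 g/L × 1.53 L = 8.660 g
sodium succinate: 4.86 g/L × 1.53 L = 7.436 g

sodium pyruvate 2.264 g; glycerol 35.669 mL; EDTA 23.488 mL; magnesium sulfate 8.078 mL; glucose 136.395 mL; monosodium phosphate 8.660 g; sodium succinate 7.436 g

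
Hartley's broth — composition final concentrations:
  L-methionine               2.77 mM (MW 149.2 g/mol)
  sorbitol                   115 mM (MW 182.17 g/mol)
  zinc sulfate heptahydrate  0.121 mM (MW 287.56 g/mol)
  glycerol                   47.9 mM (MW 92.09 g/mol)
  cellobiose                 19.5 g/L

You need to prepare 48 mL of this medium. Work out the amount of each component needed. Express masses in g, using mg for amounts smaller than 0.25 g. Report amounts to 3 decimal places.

Target volume = 48 mL = 0.048 L.
L-methionine: 2.77 mmol/L × 149.2 mg/mmol × 0.048 L = 19.838 mg
sorbitol: 115 mmol/L × 182.17 g/mol × 0.048 L ÷ 1000 = 1.006 g
zinc sulfate heptahydrate: 0.121 mmol/L × 287.56 mg/mmol × 0.048 L = 1.670 mg
glycerol: 47.9 mmol/L × 92.09 mg/mmol × 0.048 L = 211.733 mg
cellobiose: 19.5 g/L × 0.048 L = 0.936 g

L-methionine 19.838 mg; sorbitol 1.006 g; zinc sulfate heptahydrate 1.670 mg; glycerol 211.733 mg; cellobiose 0.936 g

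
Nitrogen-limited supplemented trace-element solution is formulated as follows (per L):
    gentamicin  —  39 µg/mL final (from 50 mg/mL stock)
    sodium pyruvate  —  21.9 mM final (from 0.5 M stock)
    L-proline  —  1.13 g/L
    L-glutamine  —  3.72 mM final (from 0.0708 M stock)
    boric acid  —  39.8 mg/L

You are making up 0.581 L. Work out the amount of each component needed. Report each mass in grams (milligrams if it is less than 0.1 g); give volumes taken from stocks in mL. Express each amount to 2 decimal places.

gentamicin 0.45 mL; sodium pyruvate 25.45 mL; L-proline 0.66 g; L-glutamine 30.53 mL; boric acid 23.12 mg

Working volume: 0.581 L.
gentamicin: C1V1 = C2V2 → 39 µg/mL × 581 mL ÷ 50000 µg/mL = 0.45 mL
sodium pyruvate: dilute stock: 21.9 mM × 581 mL ÷ 500 mM = 25.45 mL
L-proline: 1.13 g/L × 0.581 L = 0.66 g
L-glutamine: C1V1 = C2V2 → 3.72 mM × 581 mL ÷ 70.8 mM = 30.53 mL
boric acid: 39.8 mg/L × 0.581 L = 23.12 mg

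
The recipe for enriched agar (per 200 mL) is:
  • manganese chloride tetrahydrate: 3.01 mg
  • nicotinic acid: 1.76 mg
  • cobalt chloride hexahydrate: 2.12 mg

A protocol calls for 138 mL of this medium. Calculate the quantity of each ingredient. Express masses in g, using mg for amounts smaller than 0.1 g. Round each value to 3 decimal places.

manganese chloride tetrahydrate 2.077 mg; nicotinic acid 1.214 mg; cobalt chloride hexahydrate 1.463 mg

Ratio of target to recipe volume: 138 / 200 = 0.69.
manganese chloride tetrahydrate: 3.01 mg × (138 mL / 200 mL) = 2.077 mg
nicotinic acid: 1.76 mg × (138 mL / 200 mL) = 1.214 mg
cobalt chloride hexahydrate: 2.12 mg × (138 mL / 200 mL) = 1.463 mg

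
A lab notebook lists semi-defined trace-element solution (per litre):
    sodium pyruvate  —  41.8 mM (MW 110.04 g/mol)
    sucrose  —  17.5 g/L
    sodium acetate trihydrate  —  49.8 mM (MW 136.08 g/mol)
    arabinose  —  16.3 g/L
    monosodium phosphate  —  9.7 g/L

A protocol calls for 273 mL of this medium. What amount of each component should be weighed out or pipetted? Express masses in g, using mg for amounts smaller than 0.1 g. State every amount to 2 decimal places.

Working volume: 273 mL = 0.273 L.
sodium pyruvate: 41.8 mmol/L × 110.04 g/mol × 0.273 L ÷ 1000 = 1.26 g
sucrose: 17.5 g/L × 0.273 L = 4.78 g
sodium acetate trihydrate: 49.8 mmol/L × 136.08 g/mol × 0.273 L ÷ 1000 = 1.85 g
arabinose: 16.3 g/L × 0.273 L = 4.45 g
monosodium phosphate: 9.7 g/L × 0.273 L = 2.65 g

sodium pyruvate 1.26 g; sucrose 4.78 g; sodium acetate trihydrate 1.85 g; arabinose 4.45 g; monosodium phosphate 2.65 g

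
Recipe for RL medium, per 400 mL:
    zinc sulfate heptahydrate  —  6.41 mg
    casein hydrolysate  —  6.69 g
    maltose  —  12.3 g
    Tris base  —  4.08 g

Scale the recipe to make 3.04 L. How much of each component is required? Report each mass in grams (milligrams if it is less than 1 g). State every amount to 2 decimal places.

zinc sulfate heptahydrate 48.72 mg; casein hydrolysate 50.84 g; maltose 93.48 g; Tris base 31.01 g

Scale factor = 3040 mL / 400 mL = 7.6.
zinc sulfate heptahydrate: 6.41 mg × (3040 mL / 400 mL) = 48.72 mg
casein hydrolysate: 6.69 g × (3040 mL / 400 mL) = 50.84 g
maltose: 12.3 g × (3040 mL / 400 mL) = 93.48 g
Tris base: 4.08 g × (3040 mL / 400 mL) = 31.01 g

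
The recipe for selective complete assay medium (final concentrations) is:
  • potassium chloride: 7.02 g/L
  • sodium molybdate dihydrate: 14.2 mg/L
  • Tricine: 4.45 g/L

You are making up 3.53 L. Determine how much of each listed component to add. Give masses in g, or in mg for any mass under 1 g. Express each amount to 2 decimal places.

Working volume: 3.53 L.
potassium chloride: 7.02 g/L × 3.53 L = 24.78 g
sodium molybdate dihydrate: 14.2 mg/L × 3.53 L = 50.13 mg
Tricine: 4.45 g/L × 3.53 L = 15.71 g

potassium chloride 24.78 g; sodium molybdate dihydrate 50.13 mg; Tricine 15.71 g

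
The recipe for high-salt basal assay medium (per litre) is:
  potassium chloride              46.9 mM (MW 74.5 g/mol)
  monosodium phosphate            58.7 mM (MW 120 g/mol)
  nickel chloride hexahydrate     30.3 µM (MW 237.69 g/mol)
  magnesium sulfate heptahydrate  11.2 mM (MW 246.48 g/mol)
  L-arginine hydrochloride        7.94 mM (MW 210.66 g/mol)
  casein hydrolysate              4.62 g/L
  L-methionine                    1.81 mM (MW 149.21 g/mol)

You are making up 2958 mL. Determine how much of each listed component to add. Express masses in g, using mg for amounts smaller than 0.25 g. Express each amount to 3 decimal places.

potassium chloride 10.335 g; monosodium phosphate 20.836 g; nickel chloride hexahydrate 21.304 mg; magnesium sulfate heptahydrate 8.166 g; L-arginine hydrochloride 4.948 g; casein hydrolysate 13.666 g; L-methionine 0.799 g

Working volume: 2958 mL = 2.958 L.
potassium chloride: 46.9 mmol/L × 74.5 g/mol × 2.958 L ÷ 1000 = 10.335 g
monosodium phosphate: 58.7 mmol/L × 120 g/mol × 2.958 L ÷ 1000 = 20.836 g
nickel chloride hexahydrate: 30.3 µmol/L × 237.69 g/mol × 2.958 L ÷ 1000 = 21.304 mg
magnesium sulfate heptahydrate: 11.2 mmol/L × 246.48 g/mol × 2.958 L ÷ 1000 = 8.166 g
L-arginine hydrochloride: 7.94 mmol/L × 210.66 g/mol × 2.958 L ÷ 1000 = 4.948 g
casein hydrolysate: 4.62 g/L × 2.958 L = 13.666 g
L-methionine: 1.81 mmol/L × 149.21 g/mol × 2.958 L ÷ 1000 = 0.799 g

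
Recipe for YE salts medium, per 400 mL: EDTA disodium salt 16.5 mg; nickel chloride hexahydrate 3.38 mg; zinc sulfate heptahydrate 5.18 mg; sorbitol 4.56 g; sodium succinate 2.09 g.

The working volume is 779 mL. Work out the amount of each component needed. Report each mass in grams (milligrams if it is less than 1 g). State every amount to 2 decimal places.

Ratio of target to recipe volume: 779 / 400 = 1.9475.
EDTA disodium salt: 16.5 mg × (779 mL / 400 mL) = 32.13 mg
nickel chloride hexahydrate: 3.38 mg × (779 mL / 400 mL) = 6.58 mg
zinc sulfate heptahydrate: 5.18 mg × (779 mL / 400 mL) = 10.09 mg
sorbitol: 4.56 g × (779 mL / 400 mL) = 8.88 g
sodium succinate: 2.09 g × (779 mL / 400 mL) = 4.07 g

EDTA disodium salt 32.13 mg; nickel chloride hexahydrate 6.58 mg; zinc sulfate heptahydrate 10.09 mg; sorbitol 8.88 g; sodium succinate 4.07 g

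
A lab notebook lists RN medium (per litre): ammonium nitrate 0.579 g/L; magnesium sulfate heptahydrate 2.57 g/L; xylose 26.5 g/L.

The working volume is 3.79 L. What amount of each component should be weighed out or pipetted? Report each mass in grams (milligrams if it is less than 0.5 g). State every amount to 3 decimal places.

ammonium nitrate 2.194 g; magnesium sulfate heptahydrate 9.740 g; xylose 100.435 g

Working volume: 3.79 L.
ammonium nitrate: 0.579 g/L × 3.79 L = 2.194 g
magnesium sulfate heptahydrate: 2.57 g/L × 3.79 L = 9.740 g
xylose: 26.5 g/L × 3.79 L = 100.435 g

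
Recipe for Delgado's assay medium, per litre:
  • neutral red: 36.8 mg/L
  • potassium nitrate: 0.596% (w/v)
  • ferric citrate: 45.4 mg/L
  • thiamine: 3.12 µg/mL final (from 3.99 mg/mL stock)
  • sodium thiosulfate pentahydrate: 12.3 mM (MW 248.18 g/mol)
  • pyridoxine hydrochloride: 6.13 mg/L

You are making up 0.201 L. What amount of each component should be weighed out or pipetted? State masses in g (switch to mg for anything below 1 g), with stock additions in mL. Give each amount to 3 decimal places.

Scale factor relative to 1 L: 0.201.
neutral red: 36.8 mg/L × 0.201 L = 7.397 mg
potassium nitrate: 0.596 g per 100 mL × 201 mL ÷ 100 = 1.198 g
ferric citrate: 45.4 mg/L × 0.201 L = 9.125 mg
thiamine: dilute stock: 3.12 µg/mL × 201 mL ÷ 3990 µg/mL = 0.157 mL
sodium thiosulfate pentahydrate: 12.3 mmol/L × 248.18 mg/mmol × 0.201 L = 613.575 mg
pyridoxine hydrochloride: 6.13 mg/L × 0.201 L = 1.232 mg

neutral red 7.397 mg; potassium nitrate 1.198 g; ferric citrate 9.125 mg; thiamine 0.157 mL; sodium thiosulfate pentahydrate 613.575 mg; pyridoxine hydrochloride 1.232 mg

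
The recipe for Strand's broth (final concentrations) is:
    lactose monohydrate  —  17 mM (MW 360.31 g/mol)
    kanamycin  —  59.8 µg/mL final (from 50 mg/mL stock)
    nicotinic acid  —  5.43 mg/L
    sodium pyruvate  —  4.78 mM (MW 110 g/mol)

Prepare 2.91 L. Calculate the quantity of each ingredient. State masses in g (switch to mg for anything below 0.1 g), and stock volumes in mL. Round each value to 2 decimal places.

lactose monohydrate 17.82 g; kanamycin 3.48 mL; nicotinic acid 15.80 mg; sodium pyruvate 1.53 g

Working volume: 2.91 L.
lactose monohydrate: 17 mmol/L × 360.31 g/mol × 2.91 L ÷ 1000 = 17.82 g
kanamycin: C1V1 = C2V2 → 59.8 µg/mL × 2910 mL ÷ 50000 µg/mL = 3.48 mL
nicotinic acid: 5.43 mg/L × 2.91 L = 15.80 mg
sodium pyruvate: 4.78 mmol/L × 110 g/mol × 2.91 L ÷ 1000 = 1.53 g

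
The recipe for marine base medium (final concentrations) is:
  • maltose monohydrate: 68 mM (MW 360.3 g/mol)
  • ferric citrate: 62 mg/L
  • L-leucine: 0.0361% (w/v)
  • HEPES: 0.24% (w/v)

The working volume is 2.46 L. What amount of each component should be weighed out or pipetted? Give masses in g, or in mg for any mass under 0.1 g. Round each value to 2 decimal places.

maltose monohydrate 60.27 g; ferric citrate 0.15 g; L-leucine 0.89 g; HEPES 5.90 g

Working volume: 2.46 L.
maltose monohydrate: 68 mmol/L × 360.3 g/mol × 2.46 L ÷ 1000 = 60.27 g
ferric citrate: 62 mg/L × 2.46 L = 152.52 mg = 0.15 g
L-leucine: 0.0361 g per 100 mL × 2460 mL ÷ 100 = 0.89 g
HEPES: 0.24% w/v = 2.4 g/L → 2.4 × 2.46 L = 5.90 g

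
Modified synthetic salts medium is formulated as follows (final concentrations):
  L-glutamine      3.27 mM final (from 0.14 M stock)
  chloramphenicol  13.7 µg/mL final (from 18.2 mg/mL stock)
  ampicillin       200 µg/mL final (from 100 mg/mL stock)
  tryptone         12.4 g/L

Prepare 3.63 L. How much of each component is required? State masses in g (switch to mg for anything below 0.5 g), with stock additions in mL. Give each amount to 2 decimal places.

L-glutamine 84.79 mL; chloramphenicol 2.73 mL; ampicillin 7.26 mL; tryptone 45.01 g

Working volume: 3.63 L.
L-glutamine: dilute stock: 3.27 mM × 3630 mL ÷ 140 mM = 84.79 mL
chloramphenicol: C1V1 = C2V2 → 13.7 µg/mL × 3630 mL ÷ 18200 µg/mL = 2.73 mL
ampicillin: C1V1 = C2V2 → 200 µg/mL × 3630 mL ÷ 100000 µg/mL = 7.26 mL
tryptone: 12.4 g/L × 3.63 L = 45.01 g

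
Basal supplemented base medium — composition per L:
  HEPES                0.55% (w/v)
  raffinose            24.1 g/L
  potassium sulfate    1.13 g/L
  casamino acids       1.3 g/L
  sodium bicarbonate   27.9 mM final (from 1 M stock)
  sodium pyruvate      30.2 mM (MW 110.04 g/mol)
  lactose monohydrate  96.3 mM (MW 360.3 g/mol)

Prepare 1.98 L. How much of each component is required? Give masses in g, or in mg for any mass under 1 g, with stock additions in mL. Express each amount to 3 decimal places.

HEPES 10.890 g; raffinose 47.718 g; potassium sulfate 2.237 g; casamino acids 2.574 g; sodium bicarbonate 55.242 mL; sodium pyruvate 6.580 g; lactose monohydrate 68.700 g

Working volume: 1.98 L.
HEPES: 0.55% w/v = 5.5 g/L → 5.5 × 1.98 L = 10.890 g
raffinose: 24.1 g/L × 1.98 L = 47.718 g
potassium sulfate: 1.13 g/L × 1.98 L = 2.237 g
casamino acids: 1.3 g/L × 1.98 L = 2.574 g
sodium bicarbonate: dilute stock: 27.9 mM × 1980 mL ÷ 1000 mM = 55.242 mL
sodium pyruvate: 30.2 mmol/L × 110.04 g/mol × 1.98 L ÷ 1000 = 6.580 g
lactose monohydrate: 96.3 mmol/L × 360.3 g/mol × 1.98 L ÷ 1000 = 68.700 g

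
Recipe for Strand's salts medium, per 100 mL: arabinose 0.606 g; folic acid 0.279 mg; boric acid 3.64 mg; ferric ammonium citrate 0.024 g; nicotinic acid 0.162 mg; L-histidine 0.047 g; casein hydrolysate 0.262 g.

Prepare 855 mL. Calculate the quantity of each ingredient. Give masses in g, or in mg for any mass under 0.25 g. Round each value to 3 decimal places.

arabinose 5.181 g; folic acid 2.385 mg; boric acid 31.122 mg; ferric ammonium citrate 205.200 mg; nicotinic acid 1.385 mg; L-histidine 0.402 g; casein hydrolysate 2.240 g

Ratio of target to recipe volume: 855 / 100 = 8.55.
arabinose: 0.606 g × (855 mL / 100 mL) = 5.181 g
folic acid: 0.279 mg × (855 mL / 100 mL) = 2.385 mg
boric acid: 3.64 mg × (855 mL / 100 mL) = 31.122 mg
ferric ammonium citrate: 0.024 g × (855 mL / 100 mL) = 0.2052 g = 205.200 mg
nicotinic acid: 0.162 mg × (855 mL / 100 mL) = 1.385 mg
L-histidine: 0.047 g × (855 mL / 100 mL) = 0.402 g
casein hydrolysate: 0.262 g × (855 mL / 100 mL) = 2.240 g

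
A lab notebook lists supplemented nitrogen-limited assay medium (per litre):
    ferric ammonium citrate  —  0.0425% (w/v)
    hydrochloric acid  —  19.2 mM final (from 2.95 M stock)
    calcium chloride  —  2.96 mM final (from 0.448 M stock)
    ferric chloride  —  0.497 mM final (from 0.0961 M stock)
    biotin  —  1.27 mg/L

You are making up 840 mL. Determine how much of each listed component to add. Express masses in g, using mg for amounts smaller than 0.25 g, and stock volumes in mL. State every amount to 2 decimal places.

ferric ammonium citrate 0.36 g; hydrochloric acid 5.47 mL; calcium chloride 5.55 mL; ferric chloride 4.34 mL; biotin 1.07 mg

Target volume = 840 mL = 0.84 L.
ferric ammonium citrate: 0.0425 g per 100 mL × 840 mL ÷ 100 = 0.36 g
hydrochloric acid: dilute stock: 19.2 mM × 840 mL ÷ 2950 mM = 5.47 mL
calcium chloride: V = C2·V2/C1 = 2.96 mM × 840 mL ÷ 448 mM = 5.55 mL
ferric chloride: C1V1 = C2V2 → 0.497 mM × 840 mL ÷ 96.1 mM = 4.34 mL
biotin: 1.27 mg/L × 0.84 L = 1.07 mg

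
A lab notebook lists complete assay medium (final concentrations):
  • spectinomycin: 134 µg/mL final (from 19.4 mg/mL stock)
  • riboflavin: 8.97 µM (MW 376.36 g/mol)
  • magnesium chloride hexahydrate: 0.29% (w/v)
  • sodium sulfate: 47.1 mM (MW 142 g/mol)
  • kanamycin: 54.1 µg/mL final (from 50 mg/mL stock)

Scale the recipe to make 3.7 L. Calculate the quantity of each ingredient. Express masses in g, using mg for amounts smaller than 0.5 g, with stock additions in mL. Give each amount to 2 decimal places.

spectinomycin 25.56 mL; riboflavin 12.49 mg; magnesium chloride hexahydrate 10.73 g; sodium sulfate 24.75 g; kanamycin 4.00 mL

Working volume: 3.7 L.
spectinomycin: V = C2·V2/C1 = 134 µg/mL × 3700 mL ÷ 19400 µg/mL = 25.56 mL
riboflavin: 8.97 µmol/L × 376.36 g/mol × 3.7 L ÷ 1000 = 12.49 mg
magnesium chloride hexahydrate: 0.29 g per 100 mL × 3700 mL ÷ 100 = 10.73 g
sodium sulfate: 47.1 mmol/L × 142 g/mol × 3.7 L ÷ 1000 = 24.75 g
kanamycin: dilute stock: 54.1 µg/mL × 3700 mL ÷ 50000 µg/mL = 4.00 mL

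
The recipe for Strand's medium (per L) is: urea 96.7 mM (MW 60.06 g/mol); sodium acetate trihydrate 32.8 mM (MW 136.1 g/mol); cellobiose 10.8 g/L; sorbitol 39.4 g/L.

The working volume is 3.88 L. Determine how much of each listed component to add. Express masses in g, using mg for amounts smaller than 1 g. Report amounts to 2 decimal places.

urea 22.53 g; sodium acetate trihydrate 17.32 g; cellobiose 41.90 g; sorbitol 152.87 g

Working volume: 3.88 L.
urea: 96.7 mmol/L × 60.06 g/mol × 3.88 L ÷ 1000 = 22.53 g
sodium acetate trihydrate: 32.8 mmol/L × 136.1 g/mol × 3.88 L ÷ 1000 = 17.32 g
cellobiose: 10.8 g/L × 3.88 L = 41.90 g
sorbitol: 39.4 g/L × 3.88 L = 152.87 g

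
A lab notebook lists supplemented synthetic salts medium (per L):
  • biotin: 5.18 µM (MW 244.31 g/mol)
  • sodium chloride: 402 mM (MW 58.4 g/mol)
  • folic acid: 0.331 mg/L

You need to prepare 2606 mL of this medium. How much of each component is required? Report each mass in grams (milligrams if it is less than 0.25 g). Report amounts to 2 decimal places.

Scale factor relative to 1 L: 2.606.
biotin: 5.18 µmol/L × 244.31 g/mol × 2.606 L ÷ 1000 = 3.30 mg
sodium chloride: 402 mmol/L × 58.4 g/mol × 2.606 L ÷ 1000 = 61.18 g
folic acid: 0.331 mg/L × 2.606 L = 0.86 mg

biotin 3.30 mg; sodium chloride 61.18 g; folic acid 0.86 mg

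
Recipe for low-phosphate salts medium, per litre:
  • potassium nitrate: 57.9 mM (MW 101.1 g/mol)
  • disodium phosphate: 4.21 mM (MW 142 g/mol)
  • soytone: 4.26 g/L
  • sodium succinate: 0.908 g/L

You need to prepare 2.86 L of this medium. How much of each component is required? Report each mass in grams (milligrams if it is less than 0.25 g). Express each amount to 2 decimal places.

potassium nitrate 16.74 g; disodium phosphate 1.71 g; soytone 12.18 g; sodium succinate 2.60 g

Scale factor relative to 1 L: 2.86.
potassium nitrate: 57.9 mmol/L × 101.1 g/mol × 2.86 L ÷ 1000 = 16.74 g
disodium phosphate: 4.21 mmol/L × 142 g/mol × 2.86 L ÷ 1000 = 1.71 g
soytone: 4.26 g/L × 2.86 L = 12.18 g
sodium succinate: 0.908 g/L × 2.86 L = 2.60 g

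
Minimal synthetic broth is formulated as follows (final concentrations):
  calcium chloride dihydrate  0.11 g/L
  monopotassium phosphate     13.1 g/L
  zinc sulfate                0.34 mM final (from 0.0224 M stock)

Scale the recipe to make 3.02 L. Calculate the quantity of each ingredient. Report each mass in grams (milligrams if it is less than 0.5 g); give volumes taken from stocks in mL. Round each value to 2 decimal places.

Working volume: 3.02 L.
calcium chloride dihydrate: 0.11 g/L × 3.02 L = 0.3322 g = 332.20 mg
monopotassium phosphate: 13.1 g/L × 3.02 L = 39.56 g
zinc sulfate: dilute stock: 0.34 mM × 3020 mL ÷ 22.4 mM = 45.84 mL

calcium chloride dihydrate 332.20 mg; monopotassium phosphate 39.56 g; zinc sulfate 45.84 mL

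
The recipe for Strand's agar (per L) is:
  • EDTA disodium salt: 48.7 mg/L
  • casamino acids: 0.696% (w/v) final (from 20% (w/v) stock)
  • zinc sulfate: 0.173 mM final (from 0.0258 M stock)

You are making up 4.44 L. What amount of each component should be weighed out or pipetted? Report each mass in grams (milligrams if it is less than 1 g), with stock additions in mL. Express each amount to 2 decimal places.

Working volume: 4.44 L.
EDTA disodium salt: 48.7 mg/L × 4.44 L = 216.23 mg
casamino acids: V = C2·V2/C1 = 0.696% ÷ 20% × 4440 mL = 154.51 mL
zinc sulfate: V = C2·V2/C1 = 0.173 mM × 4440 mL ÷ 25.8 mM = 29.77 mL

EDTA disodium salt 216.23 mg; casamino acids 154.51 mL; zinc sulfate 29.77 mL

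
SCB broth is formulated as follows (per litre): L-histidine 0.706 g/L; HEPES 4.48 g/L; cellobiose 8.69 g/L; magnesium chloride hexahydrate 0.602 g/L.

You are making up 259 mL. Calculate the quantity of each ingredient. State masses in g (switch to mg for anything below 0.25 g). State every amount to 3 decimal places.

Working volume: 259 mL = 0.259 L.
L-histidine: 0.706 g/L × 0.259 L = 0.182854 g = 182.854 mg
HEPES: 4.48 g/L × 0.259 L = 1.160 g
cellobiose: 8.69 g/L × 0.259 L = 2.251 g
magnesium chloride hexahydrate: 0.602 g/L × 0.259 L = 0.155918 g = 155.918 mg

L-histidine 182.854 mg; HEPES 1.160 g; cellobiose 2.251 g; magnesium chloride hexahydrate 155.918 mg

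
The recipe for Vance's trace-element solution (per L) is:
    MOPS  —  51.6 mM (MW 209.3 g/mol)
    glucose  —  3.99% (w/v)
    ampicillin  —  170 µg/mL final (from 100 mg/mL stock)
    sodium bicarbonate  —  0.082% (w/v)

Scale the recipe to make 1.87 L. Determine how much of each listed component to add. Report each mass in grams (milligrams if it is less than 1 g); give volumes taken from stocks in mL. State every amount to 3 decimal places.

Scale factor relative to 1 L: 1.87.
MOPS: 51.6 mmol/L × 209.3 g/mol × 1.87 L ÷ 1000 = 20.196 g
glucose: 3.99 g per 100 mL × 1870 mL ÷ 100 = 74.613 g
ampicillin: dilute stock: 170 µg/mL × 1870 mL ÷ 100000 µg/mL = 3.179 mL
sodium bicarbonate: 0.082% w/v = 0.82 g/L → 0.82 × 1.87 L = 1.533 g

MOPS 20.196 g; glucose 74.613 g; ampicillin 3.179 mL; sodium bicarbonate 1.533 g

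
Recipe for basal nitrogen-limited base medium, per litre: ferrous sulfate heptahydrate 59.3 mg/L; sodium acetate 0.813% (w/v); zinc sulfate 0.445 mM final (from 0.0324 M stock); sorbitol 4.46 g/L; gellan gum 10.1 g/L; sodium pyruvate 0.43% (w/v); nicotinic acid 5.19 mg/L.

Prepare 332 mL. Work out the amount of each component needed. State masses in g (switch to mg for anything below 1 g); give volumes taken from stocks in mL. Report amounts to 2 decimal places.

ferrous sulfate heptahydrate 19.69 mg; sodium acetate 2.70 g; zinc sulfate 4.56 mL; sorbitol 1.48 g; gellan gum 3.35 g; sodium pyruvate 1.43 g; nicotinic acid 1.72 mg

Target volume = 332 mL = 0.332 L.
ferrous sulfate heptahydrate: 59.3 mg/L × 0.332 L = 19.69 mg
sodium acetate: 0.813% w/v = 8.13 g/L → 8.13 × 0.332 L = 2.70 g
zinc sulfate: C1V1 = C2V2 → 0.445 mM × 332 mL ÷ 32.4 mM = 4.56 mL
sorbitol: 4.46 g/L × 0.332 L = 1.48 g
gellan gum: 10.1 g/L × 0.332 L = 3.35 g
sodium pyruvate: 0.43% w/v = 4.3 g/L → 4.3 × 0.332 L = 1.43 g
nicotinic acid: 5.19 mg/L × 0.332 L = 1.72 mg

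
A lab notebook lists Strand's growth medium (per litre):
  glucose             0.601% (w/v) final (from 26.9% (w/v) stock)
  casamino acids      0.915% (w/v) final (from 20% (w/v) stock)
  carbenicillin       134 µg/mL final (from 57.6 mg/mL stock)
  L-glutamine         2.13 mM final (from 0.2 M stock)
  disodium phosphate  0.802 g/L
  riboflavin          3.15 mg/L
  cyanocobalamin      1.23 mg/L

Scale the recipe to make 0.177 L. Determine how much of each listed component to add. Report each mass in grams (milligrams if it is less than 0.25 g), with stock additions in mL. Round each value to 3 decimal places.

glucose 3.955 mL; casamino acids 8.098 mL; carbenicillin 0.412 mL; L-glutamine 1.885 mL; disodium phosphate 141.954 mg; riboflavin 0.558 mg; cyanocobalamin 0.218 mg

Scale factor relative to 1 L: 0.177.
glucose: dilute stock: 0.601% ÷ 26.9% × 177 mL = 3.955 mL
casamino acids: C1V1 = C2V2 → 0.915% ÷ 20% × 177 mL = 8.098 mL
carbenicillin: dilute stock: 134 µg/mL × 177 mL ÷ 57600 µg/mL = 0.412 mL
L-glutamine: V = C2·V2/C1 = 2.13 mM × 177 mL ÷ 200 mM = 1.885 mL
disodium phosphate: 0.802 g/L × 0.177 L = 0.141954 g = 141.954 mg
riboflavin: 3.15 mg/L × 0.177 L = 0.558 mg
cyanocobalamin: 1.23 mg/L × 0.177 L = 0.218 mg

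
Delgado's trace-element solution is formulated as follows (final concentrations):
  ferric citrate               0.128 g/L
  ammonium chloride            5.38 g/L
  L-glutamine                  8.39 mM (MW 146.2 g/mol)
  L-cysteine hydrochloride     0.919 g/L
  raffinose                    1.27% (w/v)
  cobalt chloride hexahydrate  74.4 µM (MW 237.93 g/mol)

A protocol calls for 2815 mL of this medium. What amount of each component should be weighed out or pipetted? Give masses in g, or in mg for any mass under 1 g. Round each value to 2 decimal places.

Target volume = 2815 mL = 2.815 L.
ferric citrate: 0.128 g/L × 2.815 L = 0.36032 g = 360.32 mg
ammonium chloride: 5.38 g/L × 2.815 L = 15.14 g
L-glutamine: 8.39 mmol/L × 146.2 g/mol × 2.815 L ÷ 1000 = 3.45 g
L-cysteine hydrochloride: 0.919 g/L × 2.815 L = 2.59 g
raffinose: 1.27 g per 100 mL × 2815 mL ÷ 100 = 35.75 g
cobalt chloride hexahydrate: 74.4 µmol/L × 237.93 g/mol × 2.815 L ÷ 1000 = 49.83 mg

ferric citrate 360.32 mg; ammonium chloride 15.14 g; L-glutamine 3.45 g; L-cysteine hydrochloride 2.59 g; raffinose 35.75 g; cobalt chloride hexahydrate 49.83 mg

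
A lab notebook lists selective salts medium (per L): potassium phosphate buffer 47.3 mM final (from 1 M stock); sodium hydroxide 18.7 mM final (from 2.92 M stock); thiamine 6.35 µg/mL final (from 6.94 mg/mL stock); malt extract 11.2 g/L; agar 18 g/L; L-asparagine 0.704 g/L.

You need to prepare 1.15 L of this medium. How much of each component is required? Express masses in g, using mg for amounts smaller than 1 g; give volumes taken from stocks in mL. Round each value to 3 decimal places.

potassium phosphate buffer 54.395 mL; sodium hydroxide 7.365 mL; thiamine 1.052 mL; malt extract 12.880 g; agar 20.700 g; L-asparagine 809.600 mg

Working volume: 1.15 L.
potassium phosphate buffer: dilute stock: 47.3 mM × 1150 mL ÷ 1000 mM = 54.395 mL
sodium hydroxide: V = C2·V2/C1 = 18.7 mM × 1150 mL ÷ 2920 mM = 7.365 mL
thiamine: V = C2·V2/C1 = 6.35 µg/mL × 1150 mL ÷ 6940 µg/mL = 1.052 mL
malt extract: 11.2 g/L × 1.15 L = 12.880 g
agar: 18 g/L × 1.15 L = 20.700 g
L-asparagine: 0.704 g/L × 1.15 L = 0.8096 g = 809.600 mg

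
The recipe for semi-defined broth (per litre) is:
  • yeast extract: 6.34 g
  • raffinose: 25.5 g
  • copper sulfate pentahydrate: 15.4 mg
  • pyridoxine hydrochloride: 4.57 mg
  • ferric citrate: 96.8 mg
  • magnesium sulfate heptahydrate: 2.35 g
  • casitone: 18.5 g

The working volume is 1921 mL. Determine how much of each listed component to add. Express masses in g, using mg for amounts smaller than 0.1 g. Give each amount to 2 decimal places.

Ratio of target to recipe volume: 1921 / 1000 = 1.921.
yeast extract: 6.34 g × (1921 mL / 1000 mL) = 12.18 g
raffinose: 25.5 g × (1921 mL / 1000 mL) = 48.99 g
copper sulfate pentahydrate: 15.4 mg × (1921 mL / 1000 mL) = 29.58 mg
pyridoxine hydrochloride: 4.57 mg × (1921 mL / 1000 mL) = 8.78 mg
ferric citrate: 96.8 mg × (1921 mL / 1000 mL) = 185.953 mg = 0.19 g
magnesium sulfate heptahydrate: 2.35 g × (1921 mL / 1000 mL) = 4.51 g
casitone: 18.5 g × (1921 mL / 1000 mL) = 35.54 g

yeast extract 12.18 g; raffinose 48.99 g; copper sulfate pentahydrate 29.58 mg; pyridoxine hydrochloride 8.78 mg; ferric citrate 0.19 g; magnesium sulfate heptahydrate 4.51 g; casitone 35.54 g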